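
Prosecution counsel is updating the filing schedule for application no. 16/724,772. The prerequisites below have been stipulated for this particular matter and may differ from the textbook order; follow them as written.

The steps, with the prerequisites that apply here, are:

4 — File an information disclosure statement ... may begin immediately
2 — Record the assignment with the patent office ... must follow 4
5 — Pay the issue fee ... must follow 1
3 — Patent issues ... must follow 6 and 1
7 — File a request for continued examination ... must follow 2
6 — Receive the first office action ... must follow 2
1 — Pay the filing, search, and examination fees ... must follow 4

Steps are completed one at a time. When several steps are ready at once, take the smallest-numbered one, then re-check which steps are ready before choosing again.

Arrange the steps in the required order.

4 1 2 5 6 3 7

4 is the only step with nothing outstanding, so it goes first.
Ready: 1 and 2. 1 has the earlier label → 1.
5 now also ready, so the ready set is {2, 5}; 2 has the earlier label → 2.
6 and 7 now also ready, so the ready set is {5, 6, 7}; 5 has the earlier label → 5.
Now 6 and 7 have their prerequisites met. 6 has the earlier label, so 6 next.
Now 3 and 7 have their prerequisites met. 3 has the earlier label, so 3 next.
7 needed 2, now all done → 7.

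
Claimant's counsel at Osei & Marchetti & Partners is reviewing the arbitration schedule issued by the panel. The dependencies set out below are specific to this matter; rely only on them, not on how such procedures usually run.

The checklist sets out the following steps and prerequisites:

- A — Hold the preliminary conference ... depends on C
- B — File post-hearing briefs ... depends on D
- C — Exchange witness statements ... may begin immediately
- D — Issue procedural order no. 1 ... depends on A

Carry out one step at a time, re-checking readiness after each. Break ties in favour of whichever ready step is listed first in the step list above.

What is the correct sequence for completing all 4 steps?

Only C has no prerequisites, so it is first.
A is the only step now ready → A.
D needed A, now all done → D.
B needed D, now all done → B.

C, A, D, B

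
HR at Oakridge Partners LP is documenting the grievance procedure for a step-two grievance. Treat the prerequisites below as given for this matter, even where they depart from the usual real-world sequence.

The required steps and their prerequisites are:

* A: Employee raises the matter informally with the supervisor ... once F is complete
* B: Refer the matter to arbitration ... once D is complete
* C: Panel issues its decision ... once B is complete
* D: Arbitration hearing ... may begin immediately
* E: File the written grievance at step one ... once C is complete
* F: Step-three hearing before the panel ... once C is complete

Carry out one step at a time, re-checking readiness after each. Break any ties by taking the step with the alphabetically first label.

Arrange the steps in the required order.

D, B, C, E, F, A

D is the only step with nothing outstanding, so it goes first.
Next only B has its prerequisites met → B.
Next only C has its prerequisites met → C.
Ready: E and F. E has the earlier label → E.
That leaves F as the only ready step → F.
A is the only step now ready → A.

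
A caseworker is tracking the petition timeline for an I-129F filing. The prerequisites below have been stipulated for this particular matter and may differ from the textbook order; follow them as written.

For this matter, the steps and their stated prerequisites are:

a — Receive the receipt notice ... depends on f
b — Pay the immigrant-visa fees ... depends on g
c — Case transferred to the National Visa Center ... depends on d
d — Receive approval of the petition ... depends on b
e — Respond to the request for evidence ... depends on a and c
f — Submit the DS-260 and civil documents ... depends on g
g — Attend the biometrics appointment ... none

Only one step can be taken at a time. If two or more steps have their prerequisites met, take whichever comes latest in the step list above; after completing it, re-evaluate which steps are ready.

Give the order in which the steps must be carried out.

g has no prerequisites → g first.
f and b are both available; f is listed later → f.
Ready: b and a. b is listed later → b.
d now also ready, so the ready set is {d, a}; d is listed later → d.
c now also ready, so the ready set is {c, a}; c is listed later → c.
a is the only step now ready → a.
That leaves e as the only ready step → e.

g, f, b, d, c, a, e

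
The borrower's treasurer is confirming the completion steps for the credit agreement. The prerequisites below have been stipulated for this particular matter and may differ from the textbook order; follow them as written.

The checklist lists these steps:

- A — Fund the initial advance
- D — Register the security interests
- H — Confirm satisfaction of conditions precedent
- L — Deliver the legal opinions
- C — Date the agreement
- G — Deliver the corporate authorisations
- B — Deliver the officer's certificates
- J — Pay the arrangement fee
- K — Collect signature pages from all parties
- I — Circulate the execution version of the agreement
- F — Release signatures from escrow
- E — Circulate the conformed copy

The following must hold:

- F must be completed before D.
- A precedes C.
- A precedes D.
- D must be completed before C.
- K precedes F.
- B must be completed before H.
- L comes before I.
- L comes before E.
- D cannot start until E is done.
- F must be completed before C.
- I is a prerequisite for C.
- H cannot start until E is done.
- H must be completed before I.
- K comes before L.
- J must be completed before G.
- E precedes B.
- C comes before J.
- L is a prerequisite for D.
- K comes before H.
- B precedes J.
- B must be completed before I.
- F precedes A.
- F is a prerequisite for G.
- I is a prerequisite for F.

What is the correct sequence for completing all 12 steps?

K L E B H I F A D C J G

K has no prerequisites → K first.
That leaves L as the only ready step → L.
E is the only step now ready → E.
B needed E, now all done → B.
Next only H has its prerequisites met → H.
I is the only step now ready → I.
F needed K and I, now all done → F.
Next only A has its prerequisites met → A.
D needed A, L, F and E, now all done → D.
C needed A, D, I and F, now all done → C.
J needed C and B, now all done → J.
G needed J and F, now all done → G.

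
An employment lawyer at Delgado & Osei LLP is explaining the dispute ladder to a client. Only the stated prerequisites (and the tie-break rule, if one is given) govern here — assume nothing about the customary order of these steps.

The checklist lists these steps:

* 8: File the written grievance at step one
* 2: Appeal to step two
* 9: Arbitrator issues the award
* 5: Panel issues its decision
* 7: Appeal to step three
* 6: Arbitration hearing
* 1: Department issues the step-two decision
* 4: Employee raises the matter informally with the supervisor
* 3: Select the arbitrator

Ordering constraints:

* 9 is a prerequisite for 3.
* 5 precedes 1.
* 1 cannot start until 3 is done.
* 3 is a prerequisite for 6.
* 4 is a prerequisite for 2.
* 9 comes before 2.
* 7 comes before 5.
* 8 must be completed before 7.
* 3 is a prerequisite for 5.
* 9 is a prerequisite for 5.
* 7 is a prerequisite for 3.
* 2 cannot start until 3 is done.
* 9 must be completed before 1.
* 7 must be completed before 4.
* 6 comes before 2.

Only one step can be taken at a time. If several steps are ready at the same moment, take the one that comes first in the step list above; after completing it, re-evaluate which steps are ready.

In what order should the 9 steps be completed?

8, 9, 7, 4, 3, 5, 6, 2, 1

Nothing is required for 8 and 9. 8 is listed earlier → 8 first.
9 and 7 are both available; 9 is listed earlier → 9.
7 is the only step now ready → 7.
Now 4 and 3 have their prerequisites met. 4 is listed earlier, so 4 next.
That leaves 3 as the only ready step → 3.
Ready: 5 and 6. 5 is listed earlier → 5.
1 now also ready, so the ready set is {6, 1}; 6 is listed earlier → 6.
2 now also ready, so the ready set is {2, 1}; 2 is listed earlier → 2.
Next only 1 has its prerequisites met → 1.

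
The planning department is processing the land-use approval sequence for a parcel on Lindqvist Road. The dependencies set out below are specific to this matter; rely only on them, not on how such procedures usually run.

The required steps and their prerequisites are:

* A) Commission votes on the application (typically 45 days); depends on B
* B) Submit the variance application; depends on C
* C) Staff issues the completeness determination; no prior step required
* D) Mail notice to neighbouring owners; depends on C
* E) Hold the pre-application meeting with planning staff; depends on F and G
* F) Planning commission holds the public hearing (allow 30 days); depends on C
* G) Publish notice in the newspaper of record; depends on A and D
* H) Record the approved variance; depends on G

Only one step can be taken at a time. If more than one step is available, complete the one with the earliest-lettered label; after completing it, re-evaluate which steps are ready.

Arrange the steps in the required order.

C, B, A, D, F, G, E, H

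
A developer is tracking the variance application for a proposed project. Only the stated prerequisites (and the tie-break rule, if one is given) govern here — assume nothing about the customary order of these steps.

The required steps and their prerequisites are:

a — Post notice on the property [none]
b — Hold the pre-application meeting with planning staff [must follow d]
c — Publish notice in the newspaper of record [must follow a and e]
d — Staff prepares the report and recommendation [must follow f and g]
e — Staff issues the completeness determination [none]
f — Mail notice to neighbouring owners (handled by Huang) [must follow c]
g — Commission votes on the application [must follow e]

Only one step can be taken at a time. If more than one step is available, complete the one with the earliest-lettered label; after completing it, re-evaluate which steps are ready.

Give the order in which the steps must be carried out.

a and e have no prerequisites; a has the earlier label, so a is first.
That leaves e as the only ready step → e.
c and g are both available; c has the earlier label → c.
f now also ready, so the ready set is {f, g}; f has the earlier label → f.
Next only g has its prerequisites met → g.
That leaves d as the only ready step → d.
b needed d, now all done → b.

a e c f g d b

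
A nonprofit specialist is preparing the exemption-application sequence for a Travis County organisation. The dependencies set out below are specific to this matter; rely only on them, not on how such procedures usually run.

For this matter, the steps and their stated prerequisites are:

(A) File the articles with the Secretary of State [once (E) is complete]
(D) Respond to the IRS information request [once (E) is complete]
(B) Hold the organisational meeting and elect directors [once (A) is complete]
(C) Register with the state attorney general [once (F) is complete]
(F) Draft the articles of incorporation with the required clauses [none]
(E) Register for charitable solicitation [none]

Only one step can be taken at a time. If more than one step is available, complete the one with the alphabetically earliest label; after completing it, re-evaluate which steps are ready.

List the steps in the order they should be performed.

(E) (A) (B) (D) (F) (C)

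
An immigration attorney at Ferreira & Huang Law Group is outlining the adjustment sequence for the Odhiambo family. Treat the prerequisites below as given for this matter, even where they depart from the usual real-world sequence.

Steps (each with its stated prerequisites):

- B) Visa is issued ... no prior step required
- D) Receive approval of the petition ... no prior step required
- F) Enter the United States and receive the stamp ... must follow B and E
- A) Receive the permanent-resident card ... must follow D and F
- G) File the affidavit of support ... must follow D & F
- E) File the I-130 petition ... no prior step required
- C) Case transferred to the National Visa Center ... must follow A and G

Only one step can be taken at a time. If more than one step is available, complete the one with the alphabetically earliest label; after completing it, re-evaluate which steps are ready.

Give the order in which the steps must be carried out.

Nothing is required for B, D and E. B has the earlier label → B first.
D and E are both available; D has the earlier label → D.
That leaves E as the only ready step → E.
That leaves F as the only ready step → F.
Ready: A and G. A has the earlier label → A.
G needed D and F, now all done → G.
That leaves C as the only ready step → C.

B D E F A G C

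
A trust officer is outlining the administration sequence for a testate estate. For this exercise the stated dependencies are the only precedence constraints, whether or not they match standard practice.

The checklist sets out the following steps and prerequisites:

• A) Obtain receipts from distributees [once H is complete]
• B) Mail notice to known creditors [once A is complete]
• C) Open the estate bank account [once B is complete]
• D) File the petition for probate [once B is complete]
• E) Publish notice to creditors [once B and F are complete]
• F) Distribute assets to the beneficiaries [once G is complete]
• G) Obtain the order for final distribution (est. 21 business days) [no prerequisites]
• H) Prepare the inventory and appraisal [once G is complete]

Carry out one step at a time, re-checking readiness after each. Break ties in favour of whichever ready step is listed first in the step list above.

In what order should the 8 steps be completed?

G F H A B C D E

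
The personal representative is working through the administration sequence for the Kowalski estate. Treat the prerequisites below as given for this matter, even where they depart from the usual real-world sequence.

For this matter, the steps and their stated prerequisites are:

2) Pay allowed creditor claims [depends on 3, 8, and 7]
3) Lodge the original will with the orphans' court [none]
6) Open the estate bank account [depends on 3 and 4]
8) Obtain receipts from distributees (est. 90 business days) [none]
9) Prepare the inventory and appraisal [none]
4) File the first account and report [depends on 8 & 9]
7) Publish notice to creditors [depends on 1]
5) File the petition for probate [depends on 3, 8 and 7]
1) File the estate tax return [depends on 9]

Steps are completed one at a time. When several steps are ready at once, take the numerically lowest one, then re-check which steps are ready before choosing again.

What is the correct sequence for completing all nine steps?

3 → 8 → 9 → 1 → 4 → 6 → 7 → 2 → 5

Nothing is required for 3, 8 and 9. 3 has the earlier label → 3 first.
Now 8 and 9 have their prerequisites met. 8 has the earlier label, so 8 next.
That leaves 9 as the only ready step → 9.
Now 1 and 4 have their prerequisites met. 1 has the earlier label, so 1 next.
Now 4 and 7 have their prerequisites met. 4 has the earlier label, so 4 next.
6 and 7 are both available; 6 has the earlier label → 6.
7 needed 1, now all done → 7.
Now 2 and 5 have their prerequisites met. 2 has the earlier label, so 2 next.
5 needed 3, 7 and 8, now all done → 5.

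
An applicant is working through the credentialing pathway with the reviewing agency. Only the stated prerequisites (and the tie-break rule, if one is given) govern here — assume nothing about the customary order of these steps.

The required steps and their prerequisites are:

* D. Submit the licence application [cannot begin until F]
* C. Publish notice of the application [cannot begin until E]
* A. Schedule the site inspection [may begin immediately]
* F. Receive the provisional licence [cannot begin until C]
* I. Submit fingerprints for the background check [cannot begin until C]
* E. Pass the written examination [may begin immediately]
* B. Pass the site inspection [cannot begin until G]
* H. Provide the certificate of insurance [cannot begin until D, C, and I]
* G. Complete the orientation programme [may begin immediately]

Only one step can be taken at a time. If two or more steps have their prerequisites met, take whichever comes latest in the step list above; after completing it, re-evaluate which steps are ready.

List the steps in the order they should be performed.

Nothing is required for G, E and A. G is listed later → G first.
Ready: B, E and A. B is listed later → B.
Ready: E and A. E is listed later → E.
A and C are both available; A is listed later → A.
C needed E, now all done → C.
Now I and F have their prerequisites met. I is listed later, so I next.
Next only F has its prerequisites met → F.
D needed F, now all done → D.
H needed I, C and D, now all done → H.

G, B, E, A, C, I, F, D, H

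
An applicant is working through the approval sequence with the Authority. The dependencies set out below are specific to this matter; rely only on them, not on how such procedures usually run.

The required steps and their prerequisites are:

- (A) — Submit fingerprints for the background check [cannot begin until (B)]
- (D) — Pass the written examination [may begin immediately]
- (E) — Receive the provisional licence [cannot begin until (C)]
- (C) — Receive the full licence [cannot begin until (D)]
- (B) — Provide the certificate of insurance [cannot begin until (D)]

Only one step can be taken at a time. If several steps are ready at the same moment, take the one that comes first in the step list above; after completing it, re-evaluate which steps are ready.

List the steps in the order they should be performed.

(D) is the only step with nothing outstanding, so it goes first.
Now (C) and (B) have their prerequisites met. (C) is listed earlier, so (C) next.
(E) now also ready, so the ready set is {(E), (B)}; (E) is listed earlier → (E).
(B) is the only step now ready → (B).
(A) needed (B), now all done → (A).

(D), (C), (E), (B), (A)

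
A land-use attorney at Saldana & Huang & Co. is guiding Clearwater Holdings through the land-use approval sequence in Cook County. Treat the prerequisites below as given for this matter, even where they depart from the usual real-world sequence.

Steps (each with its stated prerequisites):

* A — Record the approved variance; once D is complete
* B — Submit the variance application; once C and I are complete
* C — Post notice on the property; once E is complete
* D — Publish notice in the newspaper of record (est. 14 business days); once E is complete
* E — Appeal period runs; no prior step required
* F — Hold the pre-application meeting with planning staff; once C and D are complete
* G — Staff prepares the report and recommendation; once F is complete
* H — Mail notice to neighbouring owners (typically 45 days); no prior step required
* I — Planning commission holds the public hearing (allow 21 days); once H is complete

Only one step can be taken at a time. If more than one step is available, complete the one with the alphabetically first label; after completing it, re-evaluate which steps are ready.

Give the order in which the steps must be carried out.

E C D A F G H I B

Nothing is required for E and H. E has the earlier label → E first.
Now C, D and H have their prerequisites met. C has the earlier label, so C next.
Now D and H have their prerequisites met. D has the earlier label, so D next.
A and F now also ready, so the ready set is {A, F, H}; A has the earlier label → A.
Now F and H have their prerequisites met. F has the earlier label, so F next.
G now also ready, so the ready set is {G, H}; G has the earlier label → G.
Next only H has its prerequisites met → H.
I needed H, now all done → I.
B is the only step now ready → B.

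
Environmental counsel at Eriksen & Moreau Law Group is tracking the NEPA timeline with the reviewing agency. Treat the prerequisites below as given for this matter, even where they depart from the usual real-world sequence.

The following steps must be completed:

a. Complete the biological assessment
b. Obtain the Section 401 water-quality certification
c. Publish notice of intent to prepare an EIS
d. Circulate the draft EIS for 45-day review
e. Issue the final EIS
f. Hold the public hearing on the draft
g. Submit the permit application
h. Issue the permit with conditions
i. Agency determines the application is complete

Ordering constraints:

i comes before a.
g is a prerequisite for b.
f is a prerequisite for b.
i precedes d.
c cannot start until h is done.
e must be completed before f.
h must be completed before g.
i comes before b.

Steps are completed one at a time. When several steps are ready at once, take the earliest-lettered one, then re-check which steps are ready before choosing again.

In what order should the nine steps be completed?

Nothing is required for e, h and i. e has the earlier label → e first.
Now f, h and i have their prerequisites met. f has the earlier label, so f next.
Now h and i have their prerequisites met. h has the earlier label, so h next.
Now c, g and i have their prerequisites met. c has the earlier label, so c next.
Now g and i have their prerequisites met. g has the earlier label, so g next.
i is the only step now ready → i.
Ready: a, b and d. a has the earlier label → a.
b and d are both available; b has the earlier label → b.
Next only d has its prerequisites met → d.

e f h c g i a b d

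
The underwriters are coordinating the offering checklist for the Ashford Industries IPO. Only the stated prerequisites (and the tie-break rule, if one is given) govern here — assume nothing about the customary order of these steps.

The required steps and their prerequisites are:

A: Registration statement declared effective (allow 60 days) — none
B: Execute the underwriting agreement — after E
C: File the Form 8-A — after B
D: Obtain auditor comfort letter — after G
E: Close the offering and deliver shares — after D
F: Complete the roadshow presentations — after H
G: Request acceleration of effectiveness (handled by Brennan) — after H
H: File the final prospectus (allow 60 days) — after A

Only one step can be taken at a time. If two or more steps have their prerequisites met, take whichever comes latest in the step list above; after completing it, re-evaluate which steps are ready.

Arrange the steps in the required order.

A has no prerequisites → A first.
H needed A, now all done → H.
Ready: G and F. G is listed later → G.
Now F and D have their prerequisites met. F is listed later, so F next.
Next only D has its prerequisites met → D.
That leaves E as the only ready step → E.
B is the only step now ready → B.
Next only C has its prerequisites met → C.

A, H, G, F, D, E, B, C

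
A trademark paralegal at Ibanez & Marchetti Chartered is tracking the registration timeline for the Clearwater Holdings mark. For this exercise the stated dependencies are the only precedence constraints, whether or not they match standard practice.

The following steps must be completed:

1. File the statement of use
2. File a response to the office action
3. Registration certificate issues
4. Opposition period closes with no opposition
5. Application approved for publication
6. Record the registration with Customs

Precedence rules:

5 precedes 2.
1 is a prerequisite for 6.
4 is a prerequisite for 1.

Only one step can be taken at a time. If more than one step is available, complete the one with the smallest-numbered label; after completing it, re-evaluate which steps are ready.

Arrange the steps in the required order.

3 4 1 5 2 6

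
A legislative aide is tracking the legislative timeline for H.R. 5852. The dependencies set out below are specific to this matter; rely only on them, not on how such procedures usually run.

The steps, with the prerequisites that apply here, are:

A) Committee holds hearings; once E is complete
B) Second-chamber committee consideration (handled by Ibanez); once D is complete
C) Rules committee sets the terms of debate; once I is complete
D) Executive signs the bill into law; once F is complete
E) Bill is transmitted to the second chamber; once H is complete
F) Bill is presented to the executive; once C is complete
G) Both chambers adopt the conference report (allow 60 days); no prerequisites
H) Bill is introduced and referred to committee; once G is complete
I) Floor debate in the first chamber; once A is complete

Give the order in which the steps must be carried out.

Only G has no prerequisites, so it is first.
H needed G, now all done → H.
E is the only step now ready → E.
A needed E, now all done → A.
I needed A, now all done → I.
C is the only step now ready → C.
F needed C, now all done → F.
That leaves D as the only ready step → D.
B needed D, now all done → B.

G H E A I C F D B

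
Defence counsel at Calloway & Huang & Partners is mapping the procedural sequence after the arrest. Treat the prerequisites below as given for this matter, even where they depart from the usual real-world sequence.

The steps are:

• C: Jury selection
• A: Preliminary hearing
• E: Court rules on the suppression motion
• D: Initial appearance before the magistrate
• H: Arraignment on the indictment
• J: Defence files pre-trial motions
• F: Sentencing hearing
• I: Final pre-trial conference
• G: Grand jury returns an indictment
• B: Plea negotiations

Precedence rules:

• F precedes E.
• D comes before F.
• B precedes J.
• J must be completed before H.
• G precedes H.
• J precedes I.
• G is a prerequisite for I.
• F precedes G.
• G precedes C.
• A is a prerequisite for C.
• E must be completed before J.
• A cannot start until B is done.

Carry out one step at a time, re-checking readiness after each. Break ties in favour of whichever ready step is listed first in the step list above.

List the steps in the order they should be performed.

D → F → E → G → B → A → C → J → H → I

D and B have no prerequisites; D is listed earlier, so D is first.
F and B are both available; F is listed earlier → F.
Ready: E, G and B. E is listed earlier → E.
Ready: G and B. G is listed earlier → G.
Next only B has its prerequisites met → B.
A and J are both available; A is listed earlier → A.
Now C and J have their prerequisites met. C is listed earlier, so C next.
J needed E and B, now all done → J.
Ready: H and I. H is listed earlier → H.
I is the only step now ready → I.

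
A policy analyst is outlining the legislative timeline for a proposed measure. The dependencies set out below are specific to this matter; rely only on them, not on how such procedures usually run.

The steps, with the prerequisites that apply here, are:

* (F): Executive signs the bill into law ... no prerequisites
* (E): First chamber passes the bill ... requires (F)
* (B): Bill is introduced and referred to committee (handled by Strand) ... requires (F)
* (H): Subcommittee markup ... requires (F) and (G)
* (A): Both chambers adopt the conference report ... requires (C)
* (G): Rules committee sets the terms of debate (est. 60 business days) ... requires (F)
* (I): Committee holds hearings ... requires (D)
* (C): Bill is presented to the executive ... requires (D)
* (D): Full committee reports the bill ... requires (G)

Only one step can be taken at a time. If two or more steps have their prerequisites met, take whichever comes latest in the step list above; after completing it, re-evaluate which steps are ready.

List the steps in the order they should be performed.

(F), (G), (D), (C), (I), (A), (H), (B), (E)

Only (F) has no prerequisites, so it is first.
Ready: (G), (B) and (E). (G) is listed later → (G).
(D) and (H) now also ready, so the ready set is {(D), (H), (B), (E)}; (D) is listed later → (D).
(C) and (I) now also ready, so the ready set is {(C), (I), (H), (B), (E)}; (C) is listed later → (C).
(A) now also ready, so the ready set is {(I), (A), (H), (B), (E)}; (I) is listed later → (I).
(A), (H), (B) and (E) are all available; (A) is listed later → (A).
Now (H), (B) and (E) have their prerequisites met. (H) is listed later, so (H) next.
Now (B) and (E) have their prerequisites met. (B) is listed later, so (B) next.
(E) needed (F), now all done → (E).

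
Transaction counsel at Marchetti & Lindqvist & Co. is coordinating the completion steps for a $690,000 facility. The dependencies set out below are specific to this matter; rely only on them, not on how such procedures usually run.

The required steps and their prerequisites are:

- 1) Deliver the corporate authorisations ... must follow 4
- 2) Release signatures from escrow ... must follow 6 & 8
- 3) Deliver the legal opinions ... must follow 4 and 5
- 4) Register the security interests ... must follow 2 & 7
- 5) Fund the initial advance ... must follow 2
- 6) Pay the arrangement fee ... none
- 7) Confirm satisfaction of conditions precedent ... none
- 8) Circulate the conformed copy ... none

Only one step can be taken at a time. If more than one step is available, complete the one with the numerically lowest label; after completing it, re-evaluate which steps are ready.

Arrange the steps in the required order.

6, 7, 8, 2, 4, 1, 5, 3

6, 7 and 8 have no prerequisites; 6 has the earlier label, so 6 is first.
Ready: 7 and 8. 7 has the earlier label → 7.
That leaves 8 as the only ready step → 8.
2 is the only step now ready → 2.
Now 4 and 5 have their prerequisites met. 4 has the earlier label, so 4 next.
Ready: 1 and 5. 1 has the earlier label → 1.
5 needed 2, now all done → 5.
3 is the only step now ready → 3.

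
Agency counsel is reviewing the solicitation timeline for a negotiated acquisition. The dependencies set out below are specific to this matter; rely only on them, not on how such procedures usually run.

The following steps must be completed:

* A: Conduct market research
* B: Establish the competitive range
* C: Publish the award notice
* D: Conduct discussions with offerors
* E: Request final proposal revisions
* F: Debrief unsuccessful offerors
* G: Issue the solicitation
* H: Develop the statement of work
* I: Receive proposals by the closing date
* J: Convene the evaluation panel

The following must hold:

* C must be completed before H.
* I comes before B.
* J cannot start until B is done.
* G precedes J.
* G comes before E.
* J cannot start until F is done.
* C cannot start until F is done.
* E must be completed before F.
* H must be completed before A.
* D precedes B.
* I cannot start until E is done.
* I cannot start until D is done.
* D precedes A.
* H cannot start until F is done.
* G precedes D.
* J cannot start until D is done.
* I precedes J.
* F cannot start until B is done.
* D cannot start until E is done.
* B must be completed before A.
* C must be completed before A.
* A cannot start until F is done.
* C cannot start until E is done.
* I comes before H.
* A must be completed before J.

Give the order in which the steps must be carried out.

G is the only step with nothing outstanding, so it goes first.
E needed G, now all done → E.
D needed E and G, now all done → D.
I needed D and E, now all done → I.
B needed D and I, now all done → B.
F needed B and E, now all done → F.
C needed E and F, now all done → C.
H needed C, F and I, now all done → H.
A needed B, C, D, F and H, now all done → A.
J needed A, B, D, F, G and I, now all done → J.

G E D I B F C H A J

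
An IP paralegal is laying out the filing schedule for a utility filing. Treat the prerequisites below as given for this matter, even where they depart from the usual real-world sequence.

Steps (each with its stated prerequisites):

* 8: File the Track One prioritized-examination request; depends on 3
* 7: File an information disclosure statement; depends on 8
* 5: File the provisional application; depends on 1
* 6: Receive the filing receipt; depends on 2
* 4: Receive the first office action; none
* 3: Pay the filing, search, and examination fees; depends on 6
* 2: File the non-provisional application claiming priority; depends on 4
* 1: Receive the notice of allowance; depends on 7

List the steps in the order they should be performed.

4, 2, 6, 3, 8, 7, 1, 5

Only 4 has no prerequisites, so it is first.
That leaves 2 as the only ready step → 2.
6 is the only step now ready → 6.
3 needed 6, now all done → 3.
8 needed 3, now all done → 8.
Next only 7 has its prerequisites met → 7.
1 needed 7, now all done → 1.
Next only 5 has its prerequisites met → 5.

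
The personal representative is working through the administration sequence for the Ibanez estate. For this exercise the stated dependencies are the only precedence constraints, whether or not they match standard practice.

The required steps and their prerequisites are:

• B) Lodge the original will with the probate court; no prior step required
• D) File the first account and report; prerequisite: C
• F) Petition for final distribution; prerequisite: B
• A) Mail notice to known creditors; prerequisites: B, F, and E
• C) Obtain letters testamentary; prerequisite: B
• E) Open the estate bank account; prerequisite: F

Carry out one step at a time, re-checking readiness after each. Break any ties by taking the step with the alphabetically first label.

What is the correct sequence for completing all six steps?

B has no prerequisites → B first.
Ready: C and F. C has the earlier label → C.
D now also ready, so the ready set is {D, F}; D has the earlier label → D.
F needed B, now all done → F.
E needed F, now all done → E.
A needed B, E and F, now all done → A.

B, C, D, F, E, A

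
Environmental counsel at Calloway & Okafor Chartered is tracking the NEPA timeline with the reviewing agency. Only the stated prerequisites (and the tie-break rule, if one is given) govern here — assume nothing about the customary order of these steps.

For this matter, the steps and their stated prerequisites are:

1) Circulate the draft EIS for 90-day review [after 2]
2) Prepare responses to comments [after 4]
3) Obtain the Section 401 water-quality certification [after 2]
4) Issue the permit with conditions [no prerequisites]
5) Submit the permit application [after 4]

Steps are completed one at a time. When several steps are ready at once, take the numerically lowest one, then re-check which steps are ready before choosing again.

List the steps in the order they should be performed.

4, 2, 1, 3, 5

4 has no prerequisites → 4 first.
2 and 5 are both available; 2 has the earlier label → 2.
1 and 3 now also ready, so the ready set is {1, 3, 5}; 1 has the earlier label → 1.
Now 3 and 5 have their prerequisites met. 3 has the earlier label, so 3 next.
5 needed 4, now all done → 5.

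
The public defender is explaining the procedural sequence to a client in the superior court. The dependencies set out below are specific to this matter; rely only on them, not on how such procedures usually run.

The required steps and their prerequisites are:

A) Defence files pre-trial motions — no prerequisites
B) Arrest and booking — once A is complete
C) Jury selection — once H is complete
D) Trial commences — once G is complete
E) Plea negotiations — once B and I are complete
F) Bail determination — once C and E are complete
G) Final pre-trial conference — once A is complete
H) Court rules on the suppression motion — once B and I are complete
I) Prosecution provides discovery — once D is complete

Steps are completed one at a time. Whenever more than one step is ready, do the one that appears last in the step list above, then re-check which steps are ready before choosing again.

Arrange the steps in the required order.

A, G, D, I, B, H, E, C, F

A has no prerequisites → A first.
Ready: G and B. G is listed later → G.
D now also ready, so the ready set is {D, B}; D is listed later → D.
Ready: I and B. I is listed later → I.
B needed A, now all done → B.
H and E are both available; H is listed later → H.
E and C are both available; E is listed later → E.
Next only C has its prerequisites met → C.
Next only F has its prerequisites met → F.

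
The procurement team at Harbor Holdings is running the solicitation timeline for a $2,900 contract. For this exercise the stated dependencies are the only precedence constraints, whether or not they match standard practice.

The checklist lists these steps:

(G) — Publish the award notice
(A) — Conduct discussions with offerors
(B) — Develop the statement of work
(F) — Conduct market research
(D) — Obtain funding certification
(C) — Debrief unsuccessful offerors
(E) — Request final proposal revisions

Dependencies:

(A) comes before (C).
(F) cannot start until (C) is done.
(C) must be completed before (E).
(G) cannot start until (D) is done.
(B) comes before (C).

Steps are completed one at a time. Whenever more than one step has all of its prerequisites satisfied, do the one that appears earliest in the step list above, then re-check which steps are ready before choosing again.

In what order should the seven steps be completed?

Nothing is required for (A), (B) and (D). (A) is listed earlier → (A) first.
(B) and (D) are both available; (B) is listed earlier → (B).
(C) now also ready, so the ready set is {(D), (C)}; (D) is listed earlier → (D).
(G) and (C) are both available; (G) is listed earlier → (G).
(C) is the only step now ready → (C).
Ready: (F) and (E). (F) is listed earlier → (F).
(E) is the only step now ready → (E).

(A), (B), (D), (G), (C), (F), (E)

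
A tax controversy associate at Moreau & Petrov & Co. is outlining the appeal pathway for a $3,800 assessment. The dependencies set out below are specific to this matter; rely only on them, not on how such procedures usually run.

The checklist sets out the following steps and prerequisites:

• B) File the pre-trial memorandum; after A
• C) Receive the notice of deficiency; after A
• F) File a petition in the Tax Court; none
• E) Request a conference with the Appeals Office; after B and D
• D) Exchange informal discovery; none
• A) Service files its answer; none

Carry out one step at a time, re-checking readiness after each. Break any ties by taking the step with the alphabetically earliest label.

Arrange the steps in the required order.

A, B, C, D, E, F

A, D and F have no prerequisites; A has the earlier label, so A is first.
Ready: B, C, D and F. B has the earlier label → B.
Ready: C, D and F. C has the earlier label → C.
Now D and F have their prerequisites met. D has the earlier label, so D next.
E now also ready, so the ready set is {E, F}; E has the earlier label → E.
That leaves F as the only ready step → F.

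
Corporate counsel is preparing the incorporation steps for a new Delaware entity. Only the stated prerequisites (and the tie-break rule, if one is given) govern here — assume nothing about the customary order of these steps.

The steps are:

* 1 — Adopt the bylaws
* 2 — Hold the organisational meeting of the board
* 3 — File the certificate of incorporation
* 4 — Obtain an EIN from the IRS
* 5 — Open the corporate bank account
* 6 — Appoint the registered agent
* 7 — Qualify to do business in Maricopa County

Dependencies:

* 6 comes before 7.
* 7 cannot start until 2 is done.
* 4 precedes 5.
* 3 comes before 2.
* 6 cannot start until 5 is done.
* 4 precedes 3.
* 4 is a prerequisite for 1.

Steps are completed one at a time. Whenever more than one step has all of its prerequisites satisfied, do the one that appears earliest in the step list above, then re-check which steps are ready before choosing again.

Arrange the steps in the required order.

4 is the only step with nothing outstanding, so it goes first.
1, 3 and 5 are all available; 1 is listed earlier → 1.
Now 3 and 5 have their prerequisites met. 3 is listed earlier, so 3 next.
Now 2 and 5 have their prerequisites met. 2 is listed earlier, so 2 next.
Next only 5 has its prerequisites met → 5.
6 needed 5, now all done → 6.
7 needed 2 and 6, now all done → 7.

4 1 3 2 5 6 7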